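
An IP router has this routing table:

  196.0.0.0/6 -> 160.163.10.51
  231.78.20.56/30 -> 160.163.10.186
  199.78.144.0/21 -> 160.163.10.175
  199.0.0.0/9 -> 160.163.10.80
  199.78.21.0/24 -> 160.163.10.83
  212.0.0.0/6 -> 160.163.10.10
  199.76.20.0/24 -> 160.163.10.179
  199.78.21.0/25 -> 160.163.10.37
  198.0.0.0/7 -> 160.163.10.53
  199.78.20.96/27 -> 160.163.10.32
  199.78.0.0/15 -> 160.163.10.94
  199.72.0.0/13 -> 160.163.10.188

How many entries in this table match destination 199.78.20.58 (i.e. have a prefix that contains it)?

5

Prefixes containing 199.78.20.58:
  196.0.0.0/6 (196.0.0.0 - 199.255.255.255)
  198.0.0.0/7 (198.0.0.0 - 199.255.255.255)
  199.0.0.0/9 (199.0.0.0 - 199.127.255.255)
  199.72.0.0/13 (199.72.0.0 - 199.79.255.255)
  199.78.0.0/15 (199.78.0.0 - 199.79.255.255)
Total matching entries: 5.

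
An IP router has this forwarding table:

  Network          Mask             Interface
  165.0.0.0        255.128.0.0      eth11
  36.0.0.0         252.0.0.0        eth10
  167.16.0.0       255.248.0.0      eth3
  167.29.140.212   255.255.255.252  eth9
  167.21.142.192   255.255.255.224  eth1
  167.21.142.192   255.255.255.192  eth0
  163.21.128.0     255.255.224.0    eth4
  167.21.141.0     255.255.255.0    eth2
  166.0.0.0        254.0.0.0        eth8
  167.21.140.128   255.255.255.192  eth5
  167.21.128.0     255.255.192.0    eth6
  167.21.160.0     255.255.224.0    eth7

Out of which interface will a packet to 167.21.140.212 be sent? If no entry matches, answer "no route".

Routes whose prefix contains 167.21.140.212:
  166.0.0.0/7 (166.0.0.0 - 167.255.255.255) -> eth8
  167.16.0.0/13 (167.16.0.0 - 167.23.255.255) -> eth3
  167.21.128.0/18 (167.21.128.0 - 167.21.191.255) -> eth6
More-specific entries that do NOT match:
  167.29.140.212/30 (167.29.140.212 - 167.29.140.215) does not contain 167.21.140.212
  167.21.142.192/27 (167.21.142.192 - 167.21.142.223) does not contain 167.21.140.212
  167.21.142.192/26 (167.21.142.192 - 167.21.142.255) does not contain 167.21.140.212
  167.21.140.128/26 (167.21.140.128 - 167.21.140.191) does not contain 167.21.140.212
  167.21.141.0/24 (167.21.141.0 - 167.21.141.255) does not contain 167.21.140.212
  163.21.128.0/19 (163.21.128.0 - 163.21.159.255) does not contain 167.21.140.212
  167.21.160.0/19 (167.21.160.0 - 167.21.191.255) does not contain 167.21.140.212
Longest matching prefix is /18 -> interface eth6.

eth6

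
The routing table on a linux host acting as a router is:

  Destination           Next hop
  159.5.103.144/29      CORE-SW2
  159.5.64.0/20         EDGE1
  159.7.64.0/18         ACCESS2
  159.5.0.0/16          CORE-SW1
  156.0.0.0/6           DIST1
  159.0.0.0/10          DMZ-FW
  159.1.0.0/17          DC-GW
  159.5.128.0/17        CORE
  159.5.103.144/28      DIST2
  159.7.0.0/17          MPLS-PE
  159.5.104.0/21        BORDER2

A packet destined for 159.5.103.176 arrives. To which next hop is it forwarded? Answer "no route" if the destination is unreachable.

CORE-SW1

Routes whose prefix contains 159.5.103.176:
  156.0.0.0/6 (156.0.0.0 - 159.255.255.255) -> DIST1
  159.0.0.0/10 (159.0.0.0 - 159.63.255.255) -> DMZ-FW
  159.5.0.0/16 (159.5.0.0 - 159.5.255.255) -> CORE-SW1
More-specific entries that do NOT match:
  159.5.103.144/29 (159.5.103.144 - 159.5.103.151) does not contain 159.5.103.176
  159.5.103.144/28 (159.5.103.144 - 159.5.103.159) does not contain 159.5.103.176
  159.5.104.0/21 (159.5.104.0 - 159.5.111.255) does not contain 159.5.103.176
  159.5.64.0/20 (159.5.64.0 - 159.5.79.255) does not contain 159.5.103.176
  159.7.64.0/18 (159.7.64.0 - 159.7.127.255) does not contain 159.5.103.176
  159.1.0.0/17 (159.1.0.0 - 159.1.127.255) does not contain 159.5.103.176
  159.5.128.0/17 (159.5.128.0 - 159.5.255.255) does not contain 159.5.103.176
  159.7.0.0/17 (159.7.0.0 - 159.7.127.255) does not contain 159.5.103.176
Longest matching prefix is /16 -> next hop CORE-SW1.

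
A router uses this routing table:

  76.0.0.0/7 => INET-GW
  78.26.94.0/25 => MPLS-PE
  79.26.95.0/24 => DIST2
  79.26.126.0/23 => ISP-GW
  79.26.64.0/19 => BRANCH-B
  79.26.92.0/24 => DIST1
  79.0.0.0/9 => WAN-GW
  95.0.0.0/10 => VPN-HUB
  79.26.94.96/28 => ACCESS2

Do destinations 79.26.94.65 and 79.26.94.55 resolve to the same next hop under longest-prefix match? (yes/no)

79.26.94.65: longest match 79.26.64.0/19 -> BRANCH-B
79.26.94.55: longest match 79.26.64.0/19 -> BRANCH-B

yes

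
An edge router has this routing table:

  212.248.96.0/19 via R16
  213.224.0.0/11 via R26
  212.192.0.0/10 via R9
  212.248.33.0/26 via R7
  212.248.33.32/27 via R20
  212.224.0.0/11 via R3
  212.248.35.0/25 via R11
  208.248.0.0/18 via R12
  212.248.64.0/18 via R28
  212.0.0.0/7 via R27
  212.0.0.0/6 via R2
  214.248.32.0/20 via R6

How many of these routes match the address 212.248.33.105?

4

Prefixes containing 212.248.33.105:
  212.0.0.0/6 (212.0.0.0 - 215.255.255.255)
  212.0.0.0/7 (212.0.0.0 - 213.255.255.255)
  212.192.0.0/10 (212.192.0.0 - 212.255.255.255)
  212.224.0.0/11 (212.224.0.0 - 212.255.255.255)
Total matching entries: 4.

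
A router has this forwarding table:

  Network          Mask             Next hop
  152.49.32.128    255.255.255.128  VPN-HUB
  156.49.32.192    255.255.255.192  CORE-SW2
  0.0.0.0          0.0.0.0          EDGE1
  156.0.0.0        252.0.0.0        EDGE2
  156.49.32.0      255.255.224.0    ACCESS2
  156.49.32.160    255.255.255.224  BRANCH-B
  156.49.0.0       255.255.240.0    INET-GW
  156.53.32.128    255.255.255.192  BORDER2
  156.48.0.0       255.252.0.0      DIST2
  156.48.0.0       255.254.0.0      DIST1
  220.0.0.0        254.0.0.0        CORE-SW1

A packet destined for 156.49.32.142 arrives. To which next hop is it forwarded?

Routes whose prefix contains 156.49.32.142:
  0.0.0.0/0 (default, matches everything) -> EDGE1
  156.0.0.0/6 (156.0.0.0 - 159.255.255.255) -> EDGE2
  156.48.0.0/14 (156.48.0.0 - 156.51.255.255) -> DIST2
  156.48.0.0/15 (156.48.0.0 - 156.49.255.255) -> DIST1
  156.49.32.0/19 (156.49.32.0 - 156.49.63.255) -> ACCESS2
More-specific entries that do NOT match:
  156.49.32.160/27 (156.49.32.160 - 156.49.32.191) does not contain 156.49.32.142
  156.49.32.192/26 (156.49.32.192 - 156.49.32.255) does not contain 156.49.32.142
  156.53.32.128/26 (156.53.32.128 - 156.53.32.191) does not contain 156.49.32.142
  152.49.32.128/25 (152.49.32.128 - 152.49.32.255) does not contain 156.49.32.142
  156.49.0.0/20 (156.49.0.0 - 156.49.15.255) does not contain 156.49.32.142
Longest matching prefix is /19 -> next hop ACCESS2.

ACCESS2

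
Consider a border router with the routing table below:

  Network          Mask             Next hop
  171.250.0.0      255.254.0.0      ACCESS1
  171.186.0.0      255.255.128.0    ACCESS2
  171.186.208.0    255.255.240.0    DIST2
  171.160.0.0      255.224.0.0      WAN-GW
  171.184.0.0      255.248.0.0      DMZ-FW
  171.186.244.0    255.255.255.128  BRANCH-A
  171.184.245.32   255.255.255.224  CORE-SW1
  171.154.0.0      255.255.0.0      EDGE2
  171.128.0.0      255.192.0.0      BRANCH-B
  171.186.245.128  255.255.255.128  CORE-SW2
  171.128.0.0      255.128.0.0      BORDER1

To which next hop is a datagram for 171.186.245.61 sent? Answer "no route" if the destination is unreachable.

Routes whose prefix contains 171.186.245.61:
  171.128.0.0/9 (171.128.0.0 - 171.255.255.255) -> BORDER1
  171.128.0.0/10 (171.128.0.0 - 171.191.255.255) -> BRANCH-B
  171.160.0.0/11 (171.160.0.0 - 171.191.255.255) -> WAN-GW
  171.184.0.0/13 (171.184.0.0 - 171.191.255.255) -> DMZ-FW
More-specific entries that do NOT match:
  171.184.245.32/27 (171.184.245.32 - 171.184.245.63) does not contain 171.186.245.61
  171.186.244.0/25 (171.186.244.0 - 171.186.244.127) does not contain 171.186.245.61
  171.186.245.128/25 (171.186.245.128 - 171.186.245.255) does not contain 171.186.245.61
  171.186.208.0/20 (171.186.208.0 - 171.186.223.255) does not contain 171.186.245.61
  171.186.0.0/17 (171.186.0.0 - 171.186.127.255) does not contain 171.186.245.61
  171.154.0.0/16 (171.154.0.0 - 171.154.255.255) does not contain 171.186.245.61
  171.250.0.0/15 (171.250.0.0 - 171.251.255.255) does not contain 171.186.245.61
Longest matching prefix is /13 -> next hop DMZ-FW.

DMZ-FW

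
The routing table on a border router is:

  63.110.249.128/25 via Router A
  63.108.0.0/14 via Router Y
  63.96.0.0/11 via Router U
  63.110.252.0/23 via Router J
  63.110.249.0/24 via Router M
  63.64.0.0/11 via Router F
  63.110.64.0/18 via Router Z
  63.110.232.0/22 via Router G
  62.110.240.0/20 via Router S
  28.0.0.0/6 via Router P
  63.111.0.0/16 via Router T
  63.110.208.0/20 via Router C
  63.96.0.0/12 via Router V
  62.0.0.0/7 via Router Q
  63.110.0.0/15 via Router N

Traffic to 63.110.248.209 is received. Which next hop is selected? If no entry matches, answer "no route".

Routes whose prefix contains 63.110.248.209:
  62.0.0.0/7 (62.0.0.0 - 63.255.255.255) -> Router Q
  63.96.0.0/11 (63.96.0.0 - 63.127.255.255) -> Router U
  63.96.0.0/12 (63.96.0.0 - 63.111.255.255) -> Router V
  63.108.0.0/14 (63.108.0.0 - 63.111.255.255) -> Router Y
  63.110.0.0/15 (63.110.0.0 - 63.111.255.255) -> Router N
More-specific entries that do NOT match:
  63.110.249.128/25 (63.110.249.128 - 63.110.249.255) does not contain 63.110.248.209
  63.110.249.0/24 (63.110.249.0 - 63.110.249.255) does not contain 63.110.248.209
  63.110.252.0/23 (63.110.252.0 - 63.110.253.255) does not contain 63.110.248.209
  63.110.232.0/22 (63.110.232.0 - 63.110.235.255) does not contain 63.110.248.209
  62.110.240.0/20 (62.110.240.0 - 62.110.255.255) does not contain 63.110.248.209
  63.110.208.0/20 (63.110.208.0 - 63.110.223.255) does not contain 63.110.248.209
  63.110.64.0/18 (63.110.64.0 - 63.110.127.255) does not contain 63.110.248.209
  63.111.0.0/16 (63.111.0.0 - 63.111.255.255) does not contain 63.110.248.209
Longest matching prefix is /15 -> next hop Router N.

Router N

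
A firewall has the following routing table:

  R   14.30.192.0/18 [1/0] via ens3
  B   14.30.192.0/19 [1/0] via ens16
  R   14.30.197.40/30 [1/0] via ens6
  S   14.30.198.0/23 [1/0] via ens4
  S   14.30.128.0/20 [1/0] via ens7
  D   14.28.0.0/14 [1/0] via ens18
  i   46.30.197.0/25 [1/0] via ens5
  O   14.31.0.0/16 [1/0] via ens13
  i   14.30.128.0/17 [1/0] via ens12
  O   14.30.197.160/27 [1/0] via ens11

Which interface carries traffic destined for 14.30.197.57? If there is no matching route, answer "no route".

Routes whose prefix contains 14.30.197.57:
  14.28.0.0/14 (14.28.0.0 - 14.31.255.255) -> ens18
  14.30.128.0/17 (14.30.128.0 - 14.30.255.255) -> ens12
  14.30.192.0/18 (14.30.192.0 - 14.30.255.255) -> ens3
  14.30.192.0/19 (14.30.192.0 - 14.30.223.255) -> ens16
More-specific entries that do NOT match:
  14.30.197.40/30 (14.30.197.40 - 14.30.197.43) does not contain 14.30.197.57
  14.30.197.160/27 (14.30.197.160 - 14.30.197.191) does not contain 14.30.197.57
  46.30.197.0/25 (46.30.197.0 - 46.30.197.127) does not contain 14.30.197.57
  14.30.198.0/23 (14.30.198.0 - 14.30.199.255) does not contain 14.30.197.57
  14.30.128.0/20 (14.30.128.0 - 14.30.143.255) does not contain 14.30.197.57
Longest matching prefix is /19 -> interface ens16.

ens16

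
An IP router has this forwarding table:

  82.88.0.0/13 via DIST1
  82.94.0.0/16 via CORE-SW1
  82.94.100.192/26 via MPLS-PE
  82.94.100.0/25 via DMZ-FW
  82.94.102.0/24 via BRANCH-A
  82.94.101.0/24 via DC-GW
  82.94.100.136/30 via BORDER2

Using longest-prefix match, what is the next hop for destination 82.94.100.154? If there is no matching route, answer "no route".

Routes whose prefix contains 82.94.100.154:
  82.88.0.0/13 (82.88.0.0 - 82.95.255.255) -> DIST1
  82.94.0.0/16 (82.94.0.0 - 82.94.255.255) -> CORE-SW1
More-specific entries that do NOT match:
  82.94.100.136/30 (82.94.100.136 - 82.94.100.139) does not contain 82.94.100.154
  82.94.100.192/26 (82.94.100.192 - 82.94.100.255) does not contain 82.94.100.154
  82.94.100.0/25 (82.94.100.0 - 82.94.100.127) does not contain 82.94.100.154
  82.94.102.0/24 (82.94.102.0 - 82.94.102.255) does not contain 82.94.100.154
  82.94.101.0/24 (82.94.101.0 - 82.94.101.255) does not contain 82.94.100.154
Longest matching prefix is /16 -> next hop CORE-SW1.

CORE-SW1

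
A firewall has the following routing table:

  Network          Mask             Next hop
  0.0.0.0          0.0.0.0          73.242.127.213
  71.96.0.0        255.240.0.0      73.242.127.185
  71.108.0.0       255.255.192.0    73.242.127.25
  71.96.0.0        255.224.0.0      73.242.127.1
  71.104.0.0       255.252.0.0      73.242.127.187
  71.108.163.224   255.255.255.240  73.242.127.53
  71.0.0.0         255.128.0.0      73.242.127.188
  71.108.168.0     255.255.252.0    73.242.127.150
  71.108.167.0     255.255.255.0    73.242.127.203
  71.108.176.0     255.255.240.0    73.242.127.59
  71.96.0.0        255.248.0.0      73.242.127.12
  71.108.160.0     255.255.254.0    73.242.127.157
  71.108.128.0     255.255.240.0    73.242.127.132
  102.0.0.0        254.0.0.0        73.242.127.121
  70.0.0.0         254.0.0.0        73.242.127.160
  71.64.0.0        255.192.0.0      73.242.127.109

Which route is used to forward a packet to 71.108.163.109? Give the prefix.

71.96.0.0/12

Entries matching 71.108.163.109:
  0.0.0.0/0 (default, matches everything)
  70.0.0.0/7 (70.0.0.0 - 71.255.255.255)
  71.0.0.0/9 (71.0.0.0 - 71.127.255.255)
  71.64.0.0/10 (71.64.0.0 - 71.127.255.255)
  71.96.0.0/11 (71.96.0.0 - 71.127.255.255)
  71.96.0.0/12 (71.96.0.0 - 71.111.255.255)
Most specific is 71.96.0.0/12.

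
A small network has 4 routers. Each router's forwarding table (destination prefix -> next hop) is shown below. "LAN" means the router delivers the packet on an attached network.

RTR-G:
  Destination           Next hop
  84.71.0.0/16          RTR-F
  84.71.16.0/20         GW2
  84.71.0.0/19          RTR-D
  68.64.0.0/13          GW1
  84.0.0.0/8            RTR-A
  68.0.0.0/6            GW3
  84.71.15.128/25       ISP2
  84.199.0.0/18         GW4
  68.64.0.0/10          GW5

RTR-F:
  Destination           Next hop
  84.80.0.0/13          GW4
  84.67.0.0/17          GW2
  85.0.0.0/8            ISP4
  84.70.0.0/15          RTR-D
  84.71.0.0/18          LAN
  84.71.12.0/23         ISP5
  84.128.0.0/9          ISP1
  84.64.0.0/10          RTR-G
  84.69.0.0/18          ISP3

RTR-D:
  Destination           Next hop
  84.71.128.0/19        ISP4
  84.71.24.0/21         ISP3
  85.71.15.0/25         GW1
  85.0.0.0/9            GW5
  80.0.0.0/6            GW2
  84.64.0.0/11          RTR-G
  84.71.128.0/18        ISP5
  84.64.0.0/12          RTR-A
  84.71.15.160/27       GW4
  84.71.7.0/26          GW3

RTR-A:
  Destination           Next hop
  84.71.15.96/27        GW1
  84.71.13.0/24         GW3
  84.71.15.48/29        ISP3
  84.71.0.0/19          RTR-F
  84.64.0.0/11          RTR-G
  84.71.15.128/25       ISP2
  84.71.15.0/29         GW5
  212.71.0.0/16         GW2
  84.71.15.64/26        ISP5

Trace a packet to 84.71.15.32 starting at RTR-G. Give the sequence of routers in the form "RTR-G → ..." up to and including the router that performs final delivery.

At RTR-G: longest match for 84.71.15.32 is 84.71.0.0/19 -> RTR-D
At RTR-D: longest match for 84.71.15.32 is 84.64.0.0/12 -> RTR-A
At RTR-A: longest match for 84.71.15.32 is 84.71.0.0/19 -> RTR-F
At RTR-F: longest match for 84.71.15.32 is 84.71.0.0/18 -> LAN

RTR-G → RTR-D → RTR-A → RTR-F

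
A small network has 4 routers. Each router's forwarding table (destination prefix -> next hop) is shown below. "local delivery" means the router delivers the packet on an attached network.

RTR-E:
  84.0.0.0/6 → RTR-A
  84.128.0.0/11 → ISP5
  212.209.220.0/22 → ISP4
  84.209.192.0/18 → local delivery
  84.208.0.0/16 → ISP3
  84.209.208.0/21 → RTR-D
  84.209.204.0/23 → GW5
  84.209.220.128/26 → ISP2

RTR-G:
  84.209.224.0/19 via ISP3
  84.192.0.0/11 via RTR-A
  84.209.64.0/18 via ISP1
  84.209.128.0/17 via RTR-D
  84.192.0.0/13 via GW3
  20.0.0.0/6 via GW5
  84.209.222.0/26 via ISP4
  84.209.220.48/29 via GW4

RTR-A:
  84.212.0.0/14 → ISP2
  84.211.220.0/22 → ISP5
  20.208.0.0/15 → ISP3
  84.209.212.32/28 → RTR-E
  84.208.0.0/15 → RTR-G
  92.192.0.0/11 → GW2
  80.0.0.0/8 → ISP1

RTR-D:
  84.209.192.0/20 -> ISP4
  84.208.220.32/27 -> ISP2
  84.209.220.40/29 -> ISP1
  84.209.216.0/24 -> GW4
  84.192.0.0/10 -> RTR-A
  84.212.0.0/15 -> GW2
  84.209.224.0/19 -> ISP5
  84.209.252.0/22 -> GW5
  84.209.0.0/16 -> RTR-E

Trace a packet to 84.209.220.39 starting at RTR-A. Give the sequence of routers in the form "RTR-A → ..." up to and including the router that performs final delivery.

RTR-A → RTR-G → RTR-D → RTR-E

At RTR-A: longest match for 84.209.220.39 is 84.208.0.0/15 -> RTR-G
At RTR-G: longest match for 84.209.220.39 is 84.209.128.0/17 -> RTR-D
At RTR-D: longest match for 84.209.220.39 is 84.209.0.0/16 -> RTR-E
At RTR-E: longest match for 84.209.220.39 is 84.209.192.0/18 -> local delivery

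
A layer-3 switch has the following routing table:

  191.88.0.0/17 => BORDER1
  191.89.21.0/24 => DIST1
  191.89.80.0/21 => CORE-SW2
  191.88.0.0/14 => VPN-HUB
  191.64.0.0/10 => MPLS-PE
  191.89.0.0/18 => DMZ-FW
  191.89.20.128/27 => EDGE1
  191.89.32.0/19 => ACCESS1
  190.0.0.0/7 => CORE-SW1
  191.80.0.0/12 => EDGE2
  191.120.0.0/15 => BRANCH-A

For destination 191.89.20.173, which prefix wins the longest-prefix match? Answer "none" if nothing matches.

Entries matching 191.89.20.173:
  190.0.0.0/7 (190.0.0.0 - 191.255.255.255)
  191.64.0.0/10 (191.64.0.0 - 191.127.255.255)
  191.80.0.0/12 (191.80.0.0 - 191.95.255.255)
  191.88.0.0/14 (191.88.0.0 - 191.91.255.255)
  191.89.0.0/18 (191.89.0.0 - 191.89.63.255)
Most specific is 191.89.0.0/18.

191.89.0.0/18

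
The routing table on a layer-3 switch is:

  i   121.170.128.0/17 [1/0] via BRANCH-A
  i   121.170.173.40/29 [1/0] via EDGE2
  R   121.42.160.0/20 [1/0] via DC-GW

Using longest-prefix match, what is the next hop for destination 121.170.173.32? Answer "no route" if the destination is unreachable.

Routes whose prefix contains 121.170.173.32:
  121.170.128.0/17 (121.170.128.0 - 121.170.255.255) -> BRANCH-A
More-specific entries that do NOT match:
  121.170.173.40/29 (121.170.173.40 - 121.170.173.47) does not contain 121.170.173.32
  121.42.160.0/20 (121.42.160.0 - 121.42.175.255) does not contain 121.170.173.32
Longest matching prefix is /17 -> next hop BRANCH-A.

BRANCH-A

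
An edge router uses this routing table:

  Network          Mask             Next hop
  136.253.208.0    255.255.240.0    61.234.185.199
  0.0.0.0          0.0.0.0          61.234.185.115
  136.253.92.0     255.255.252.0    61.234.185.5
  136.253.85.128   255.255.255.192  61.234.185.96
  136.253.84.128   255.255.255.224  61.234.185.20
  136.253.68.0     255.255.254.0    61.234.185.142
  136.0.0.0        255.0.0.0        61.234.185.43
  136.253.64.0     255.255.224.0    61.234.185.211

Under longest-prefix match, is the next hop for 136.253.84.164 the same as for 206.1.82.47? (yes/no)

136.253.84.164: longest match 136.253.64.0/19 -> 61.234.185.211
206.1.82.47: longest match 0.0.0.0/0 -> 61.234.185.115

no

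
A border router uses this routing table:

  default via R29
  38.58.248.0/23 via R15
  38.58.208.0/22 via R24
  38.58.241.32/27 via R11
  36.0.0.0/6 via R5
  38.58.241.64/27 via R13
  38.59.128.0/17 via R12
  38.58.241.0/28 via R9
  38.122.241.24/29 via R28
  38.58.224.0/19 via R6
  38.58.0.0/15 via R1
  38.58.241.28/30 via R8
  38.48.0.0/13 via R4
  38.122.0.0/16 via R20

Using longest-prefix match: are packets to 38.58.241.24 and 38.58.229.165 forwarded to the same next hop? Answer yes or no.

yes

38.58.241.24: longest match 38.58.224.0/19 -> R6
38.58.229.165: longest match 38.58.224.0/19 -> R6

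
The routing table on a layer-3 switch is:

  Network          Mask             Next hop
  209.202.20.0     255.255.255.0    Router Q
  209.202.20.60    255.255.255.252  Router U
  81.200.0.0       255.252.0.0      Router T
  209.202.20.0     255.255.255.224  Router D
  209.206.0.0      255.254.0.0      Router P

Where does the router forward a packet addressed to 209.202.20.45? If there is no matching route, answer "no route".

Router Q

Routes whose prefix contains 209.202.20.45:
  209.202.20.0/24 (209.202.20.0 - 209.202.20.255) -> Router Q
More-specific entries that do NOT match:
  209.202.20.60/30 (209.202.20.60 - 209.202.20.63) does not contain 209.202.20.45
  209.202.20.0/27 (209.202.20.0 - 209.202.20.31) does not contain 209.202.20.45
Longest matching prefix is /24 -> next hop Router Q.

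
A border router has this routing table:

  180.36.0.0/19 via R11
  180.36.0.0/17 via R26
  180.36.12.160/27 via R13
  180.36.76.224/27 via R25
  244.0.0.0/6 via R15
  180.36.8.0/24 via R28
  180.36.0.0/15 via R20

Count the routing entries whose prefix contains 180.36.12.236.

3

Prefixes containing 180.36.12.236:
  180.36.0.0/15 (180.36.0.0 - 180.37.255.255)
  180.36.0.0/17 (180.36.0.0 - 180.36.127.255)
  180.36.0.0/19 (180.36.0.0 - 180.36.31.255)
Total matching entries: 3.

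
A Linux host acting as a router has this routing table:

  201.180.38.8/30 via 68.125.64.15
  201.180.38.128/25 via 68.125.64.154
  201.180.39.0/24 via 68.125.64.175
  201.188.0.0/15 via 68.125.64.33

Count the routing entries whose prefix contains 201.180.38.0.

0

No listed prefix contains 201.180.38.0.
Total matching entries: 0.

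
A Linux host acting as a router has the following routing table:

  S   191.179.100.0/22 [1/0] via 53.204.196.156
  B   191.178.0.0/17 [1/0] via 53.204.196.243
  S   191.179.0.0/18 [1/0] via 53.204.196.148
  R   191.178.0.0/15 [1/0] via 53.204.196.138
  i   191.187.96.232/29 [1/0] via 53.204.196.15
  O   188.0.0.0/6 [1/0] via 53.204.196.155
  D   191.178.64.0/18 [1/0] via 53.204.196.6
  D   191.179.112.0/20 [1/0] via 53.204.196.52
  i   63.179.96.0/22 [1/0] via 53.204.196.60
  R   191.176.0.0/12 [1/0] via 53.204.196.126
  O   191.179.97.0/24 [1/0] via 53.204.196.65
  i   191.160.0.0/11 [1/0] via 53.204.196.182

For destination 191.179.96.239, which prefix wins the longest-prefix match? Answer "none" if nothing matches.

191.178.0.0/15

Entries matching 191.179.96.239:
  188.0.0.0/6 (188.0.0.0 - 191.255.255.255)
  191.160.0.0/11 (191.160.0.0 - 191.191.255.255)
  191.176.0.0/12 (191.176.0.0 - 191.191.255.255)
  191.178.0.0/15 (191.178.0.0 - 191.179.255.255)
Most specific is 191.178.0.0/15.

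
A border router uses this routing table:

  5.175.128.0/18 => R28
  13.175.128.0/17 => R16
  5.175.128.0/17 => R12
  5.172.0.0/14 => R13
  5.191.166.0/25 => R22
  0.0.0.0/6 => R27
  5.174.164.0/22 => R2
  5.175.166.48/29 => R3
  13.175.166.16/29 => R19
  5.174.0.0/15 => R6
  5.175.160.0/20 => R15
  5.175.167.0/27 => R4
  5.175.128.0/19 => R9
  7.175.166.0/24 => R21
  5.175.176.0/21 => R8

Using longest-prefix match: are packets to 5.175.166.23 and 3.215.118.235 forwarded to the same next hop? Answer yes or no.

5.175.166.23: longest match 5.175.160.0/20 -> R15
3.215.118.235: longest match 0.0.0.0/6 -> R27

no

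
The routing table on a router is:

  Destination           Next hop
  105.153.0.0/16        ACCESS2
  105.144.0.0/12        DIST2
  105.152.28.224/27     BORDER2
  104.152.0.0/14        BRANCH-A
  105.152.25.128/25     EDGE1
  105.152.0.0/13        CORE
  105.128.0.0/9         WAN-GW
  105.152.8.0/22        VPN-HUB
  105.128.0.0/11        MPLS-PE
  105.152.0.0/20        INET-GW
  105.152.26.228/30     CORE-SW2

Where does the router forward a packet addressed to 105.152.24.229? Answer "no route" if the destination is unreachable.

CORE

Routes whose prefix contains 105.152.24.229:
  105.128.0.0/9 (105.128.0.0 - 105.255.255.255) -> WAN-GW
  105.128.0.0/11 (105.128.0.0 - 105.159.255.255) -> MPLS-PE
  105.144.0.0/12 (105.144.0.0 - 105.159.255.255) -> DIST2
  105.152.0.0/13 (105.152.0.0 - 105.159.255.255) -> CORE
More-specific entries that do NOT match:
  105.152.26.228/30 (105.152.26.228 - 105.152.26.231) does not contain 105.152.24.229
  105.152.28.224/27 (105.152.28.224 - 105.152.28.255) does not contain 105.152.24.229
  105.152.25.128/25 (105.152.25.128 - 105.152.25.255) does not contain 105.152.24.229
  105.152.8.0/22 (105.152.8.0 - 105.152.11.255) does not contain 105.152.24.229
  105.152.0.0/20 (105.152.0.0 - 105.152.15.255) does not contain 105.152.24.229
  105.153.0.0/16 (105.153.0.0 - 105.153.255.255) does not contain 105.152.24.229
  104.152.0.0/14 (104.152.0.0 - 104.155.255.255) does not contain 105.152.24.229
Longest matching prefix is /13 -> next hop CORE.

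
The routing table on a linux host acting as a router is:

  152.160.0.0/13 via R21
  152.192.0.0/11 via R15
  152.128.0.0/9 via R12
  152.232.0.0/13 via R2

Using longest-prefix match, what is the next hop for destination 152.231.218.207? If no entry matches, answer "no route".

Routes whose prefix contains 152.231.218.207:
  152.128.0.0/9 (152.128.0.0 - 152.255.255.255) -> R12
More-specific entries that do NOT match:
  152.160.0.0/13 (152.160.0.0 - 152.167.255.255) does not contain 152.231.218.207
  152.232.0.0/13 (152.232.0.0 - 152.239.255.255) does not contain 152.231.218.207
  152.192.0.0/11 (152.192.0.0 - 152.223.255.255) does not contain 152.231.218.207
Longest matching prefix is /9 -> next hop R12.

R12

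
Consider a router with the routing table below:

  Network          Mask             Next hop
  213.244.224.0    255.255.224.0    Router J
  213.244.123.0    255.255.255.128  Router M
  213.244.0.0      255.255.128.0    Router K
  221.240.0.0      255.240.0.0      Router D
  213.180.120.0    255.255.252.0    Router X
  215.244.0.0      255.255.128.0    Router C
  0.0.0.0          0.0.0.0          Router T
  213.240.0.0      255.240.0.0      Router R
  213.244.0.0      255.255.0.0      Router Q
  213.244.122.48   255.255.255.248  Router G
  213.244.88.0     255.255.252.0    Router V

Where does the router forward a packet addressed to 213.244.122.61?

Router K

Routes whose prefix contains 213.244.122.61:
  0.0.0.0/0 (default, matches everything) -> Router T
  213.240.0.0/12 (213.240.0.0 - 213.255.255.255) -> Router R
  213.244.0.0/16 (213.244.0.0 - 213.244.255.255) -> Router Q
  213.244.0.0/17 (213.244.0.0 - 213.244.127.255) -> Router K
More-specific entries that do NOT match:
  213.244.122.48/29 (213.244.122.48 - 213.244.122.55) does not contain 213.244.122.61
  213.244.123.0/25 (213.244.123.0 - 213.244.123.127) does not contain 213.244.122.61
  213.180.120.0/22 (213.180.120.0 - 213.180.123.255) does not contain 213.244.122.61
  213.244.88.0/22 (213.244.88.0 - 213.244.91.255) does not contain 213.244.122.61
  213.244.224.0/19 (213.244.224.0 - 213.244.255.255) does not contain 213.244.122.61
Longest matching prefix is /17 -> next hop Router K.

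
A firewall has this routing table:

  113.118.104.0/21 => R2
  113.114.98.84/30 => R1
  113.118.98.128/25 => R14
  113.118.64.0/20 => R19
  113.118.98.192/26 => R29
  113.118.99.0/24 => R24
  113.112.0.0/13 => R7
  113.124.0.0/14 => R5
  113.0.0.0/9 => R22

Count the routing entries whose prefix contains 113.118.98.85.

2

Prefixes containing 113.118.98.85:
  113.0.0.0/9 (113.0.0.0 - 113.127.255.255)
  113.112.0.0/13 (113.112.0.0 - 113.119.255.255)
Total matching entries: 2.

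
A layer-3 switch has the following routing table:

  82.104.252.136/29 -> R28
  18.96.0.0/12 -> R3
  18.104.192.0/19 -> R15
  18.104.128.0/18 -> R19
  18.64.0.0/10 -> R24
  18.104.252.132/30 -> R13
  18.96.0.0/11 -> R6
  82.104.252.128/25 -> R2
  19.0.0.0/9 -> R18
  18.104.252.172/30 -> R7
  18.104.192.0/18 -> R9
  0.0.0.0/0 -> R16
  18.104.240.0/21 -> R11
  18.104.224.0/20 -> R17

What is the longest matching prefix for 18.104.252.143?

Entries matching 18.104.252.143:
  0.0.0.0/0 (default, matches everything)
  18.64.0.0/10 (18.64.0.0 - 18.127.255.255)
  18.96.0.0/11 (18.96.0.0 - 18.127.255.255)
  18.96.0.0/12 (18.96.0.0 - 18.111.255.255)
  18.104.192.0/18 (18.104.192.0 - 18.104.255.255)
Most specific is 18.104.192.0/18.

18.104.192.0/18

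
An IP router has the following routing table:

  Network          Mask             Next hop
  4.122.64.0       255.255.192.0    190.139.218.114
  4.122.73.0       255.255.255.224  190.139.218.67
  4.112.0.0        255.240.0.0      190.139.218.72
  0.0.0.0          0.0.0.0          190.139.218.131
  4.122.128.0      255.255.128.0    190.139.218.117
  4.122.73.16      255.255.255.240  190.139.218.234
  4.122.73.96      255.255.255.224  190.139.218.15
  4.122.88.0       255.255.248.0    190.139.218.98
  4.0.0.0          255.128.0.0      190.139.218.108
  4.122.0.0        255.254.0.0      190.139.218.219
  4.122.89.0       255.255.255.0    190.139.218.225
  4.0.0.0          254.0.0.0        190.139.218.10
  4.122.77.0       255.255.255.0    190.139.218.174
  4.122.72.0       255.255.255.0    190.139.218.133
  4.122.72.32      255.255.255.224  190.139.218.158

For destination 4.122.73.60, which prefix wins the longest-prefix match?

Entries matching 4.122.73.60:
  0.0.0.0/0 (default, matches everything)
  4.0.0.0/7 (4.0.0.0 - 5.255.255.255)
  4.0.0.0/9 (4.0.0.0 - 4.127.255.255)
  4.112.0.0/12 (4.112.0.0 - 4.127.255.255)
  4.122.0.0/15 (4.122.0.0 - 4.123.255.255)
  4.122.64.0/18 (4.122.64.0 - 4.122.127.255)
Most specific is 4.122.64.0/18.

4.122.64.0/18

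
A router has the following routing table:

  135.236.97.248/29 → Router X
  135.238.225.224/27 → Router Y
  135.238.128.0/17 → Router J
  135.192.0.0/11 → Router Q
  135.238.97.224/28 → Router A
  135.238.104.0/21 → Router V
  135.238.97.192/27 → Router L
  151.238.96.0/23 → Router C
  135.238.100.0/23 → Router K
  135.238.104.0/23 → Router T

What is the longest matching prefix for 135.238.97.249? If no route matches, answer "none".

135.238.97.249 is outside every listed prefix and there is no default route.

none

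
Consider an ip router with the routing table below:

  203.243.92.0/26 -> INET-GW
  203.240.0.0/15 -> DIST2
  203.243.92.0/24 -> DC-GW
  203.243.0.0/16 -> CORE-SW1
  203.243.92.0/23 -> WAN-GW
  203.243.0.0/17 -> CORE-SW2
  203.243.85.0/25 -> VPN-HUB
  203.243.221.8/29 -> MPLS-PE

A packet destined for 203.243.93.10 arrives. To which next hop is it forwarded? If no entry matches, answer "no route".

WAN-GW

Routes whose prefix contains 203.243.93.10:
  203.243.0.0/16 (203.243.0.0 - 203.243.255.255) -> CORE-SW1
  203.243.0.0/17 (203.243.0.0 - 203.243.127.255) -> CORE-SW2
  203.243.92.0/23 (203.243.92.0 - 203.243.93.255) -> WAN-GW
More-specific entries that do NOT match:
  203.243.221.8/29 (203.243.221.8 - 203.243.221.15) does not contain 203.243.93.10
  203.243.92.0/26 (203.243.92.0 - 203.243.92.63) does not contain 203.243.93.10
  203.243.85.0/25 (203.243.85.0 - 203.243.85.127) does not contain 203.243.93.10
  203.243.92.0/24 (203.243.92.0 - 203.243.92.255) does not contain 203.243.93.10
Longest matching prefix is /23 -> next hop WAN-GW.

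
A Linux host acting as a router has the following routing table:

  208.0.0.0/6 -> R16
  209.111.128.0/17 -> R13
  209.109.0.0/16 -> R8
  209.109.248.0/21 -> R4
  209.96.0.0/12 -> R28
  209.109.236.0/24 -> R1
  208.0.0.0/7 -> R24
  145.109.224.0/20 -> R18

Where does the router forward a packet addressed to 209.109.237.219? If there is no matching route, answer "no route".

Routes whose prefix contains 209.109.237.219:
  208.0.0.0/6 (208.0.0.0 - 211.255.255.255) -> R16
  208.0.0.0/7 (208.0.0.0 - 209.255.255.255) -> R24
  209.96.0.0/12 (209.96.0.0 - 209.111.255.255) -> R28
  209.109.0.0/16 (209.109.0.0 - 209.109.255.255) -> R8
More-specific entries that do NOT match:
  209.109.236.0/24 (209.109.236.0 - 209.109.236.255) does not contain 209.109.237.219
  209.109.248.0/21 (209.109.248.0 - 209.109.255.255) does not contain 209.109.237.219
  145.109.224.0/20 (145.109.224.0 - 145.109.239.255) does not contain 209.109.237.219
  209.111.128.0/17 (209.111.128.0 - 209.111.255.255) does not contain 209.109.237.219
Longest matching prefix is /16 -> next hop R8.

R8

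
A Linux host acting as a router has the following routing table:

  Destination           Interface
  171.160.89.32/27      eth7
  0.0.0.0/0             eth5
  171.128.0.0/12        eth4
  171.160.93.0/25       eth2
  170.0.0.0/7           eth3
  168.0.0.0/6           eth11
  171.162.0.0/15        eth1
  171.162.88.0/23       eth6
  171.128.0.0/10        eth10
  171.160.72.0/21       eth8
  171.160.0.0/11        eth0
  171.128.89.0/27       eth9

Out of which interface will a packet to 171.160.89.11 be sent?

Routes whose prefix contains 171.160.89.11:
  0.0.0.0/0 (default, matches everything) -> eth5
  168.0.0.0/6 (168.0.0.0 - 171.255.255.255) -> eth11
  170.0.0.0/7 (170.0.0.0 - 171.255.255.255) -> eth3
  171.128.0.0/10 (171.128.0.0 - 171.191.255.255) -> eth10
  171.160.0.0/11 (171.160.0.0 - 171.191.255.255) -> eth0
More-specific entries that do NOT match:
  171.160.89.32/27 (171.160.89.32 - 171.160.89.63) does not contain 171.160.89.11
  171.128.89.0/27 (171.128.89.0 - 171.128.89.31) does not contain 171.160.89.11
  171.160.93.0/25 (171.160.93.0 - 171.160.93.127) does not contain 171.160.89.11
  171.162.88.0/23 (171.162.88.0 - 171.162.89.255) does not contain 171.160.89.11
  171.160.72.0/21 (171.160.72.0 - 171.160.79.255) does not contain 171.160.89.11
  171.162.0.0/15 (171.162.0.0 - 171.163.255.255) does not contain 171.160.89.11
  171.128.0.0/12 (171.128.0.0 - 171.143.255.255) does not contain 171.160.89.11
Longest matching prefix is /11 -> interface eth0.

eth0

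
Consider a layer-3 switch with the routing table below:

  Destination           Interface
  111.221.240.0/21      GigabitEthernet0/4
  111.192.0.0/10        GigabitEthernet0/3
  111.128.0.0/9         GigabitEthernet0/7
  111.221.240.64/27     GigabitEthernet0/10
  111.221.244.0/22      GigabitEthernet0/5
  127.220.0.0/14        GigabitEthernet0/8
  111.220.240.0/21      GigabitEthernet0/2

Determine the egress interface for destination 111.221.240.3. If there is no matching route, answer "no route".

Routes whose prefix contains 111.221.240.3:
  111.128.0.0/9 (111.128.0.0 - 111.255.255.255) -> GigabitEthernet0/7
  111.192.0.0/10 (111.192.0.0 - 111.255.255.255) -> GigabitEthernet0/3
  111.221.240.0/21 (111.221.240.0 - 111.221.247.255) -> GigabitEthernet0/4
More-specific entries that do NOT match:
  111.221.240.64/27 (111.221.240.64 - 111.221.240.95) does not contain 111.221.240.3
  111.221.244.0/22 (111.221.244.0 - 111.221.247.255) does not contain 111.221.240.3
Longest matching prefix is /21 -> interface GigabitEthernet0/4.

GigabitEthernet0/4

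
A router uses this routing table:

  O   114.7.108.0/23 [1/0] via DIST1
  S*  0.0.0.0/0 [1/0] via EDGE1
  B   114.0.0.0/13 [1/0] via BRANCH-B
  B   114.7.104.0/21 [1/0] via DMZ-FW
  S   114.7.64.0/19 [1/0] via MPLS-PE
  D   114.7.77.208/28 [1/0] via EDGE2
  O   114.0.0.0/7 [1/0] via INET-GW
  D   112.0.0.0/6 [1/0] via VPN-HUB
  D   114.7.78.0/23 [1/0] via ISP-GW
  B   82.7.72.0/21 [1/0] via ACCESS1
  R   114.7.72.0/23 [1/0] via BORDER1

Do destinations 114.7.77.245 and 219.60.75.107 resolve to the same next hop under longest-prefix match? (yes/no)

no

114.7.77.245: longest match 114.7.64.0/19 -> MPLS-PE
219.60.75.107: longest match 0.0.0.0/0 -> EDGE1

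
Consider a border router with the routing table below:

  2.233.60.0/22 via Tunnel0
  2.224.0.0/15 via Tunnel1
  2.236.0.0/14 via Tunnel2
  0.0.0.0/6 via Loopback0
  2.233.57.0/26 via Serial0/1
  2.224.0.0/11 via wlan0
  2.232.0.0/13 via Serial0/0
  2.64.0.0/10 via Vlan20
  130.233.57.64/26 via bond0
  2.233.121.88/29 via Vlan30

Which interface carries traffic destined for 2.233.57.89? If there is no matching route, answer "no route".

Routes whose prefix contains 2.233.57.89:
  0.0.0.0/6 (0.0.0.0 - 3.255.255.255) -> Loopback0
  2.224.0.0/11 (2.224.0.0 - 2.255.255.255) -> wlan0
  2.232.0.0/13 (2.232.0.0 - 2.239.255.255) -> Serial0/0
More-specific entries that do NOT match:
  2.233.121.88/29 (2.233.121.88 - 2.233.121.95) does not contain 2.233.57.89
  2.233.57.0/26 (2.233.57.0 - 2.233.57.63) does not contain 2.233.57.89
  130.233.57.64/26 (130.233.57.64 - 130.233.57.127) does not contain 2.233.57.89
  2.233.60.0/22 (2.233.60.0 - 2.233.63.255) does not contain 2.233.57.89
  2.224.0.0/15 (2.224.0.0 - 2.225.255.255) does not contain 2.233.57.89
  2.236.0.0/14 (2.236.0.0 - 2.239.255.255) does not contain 2.233.57.89
Longest matching prefix is /13 -> interface Serial0/0.

Serial0/0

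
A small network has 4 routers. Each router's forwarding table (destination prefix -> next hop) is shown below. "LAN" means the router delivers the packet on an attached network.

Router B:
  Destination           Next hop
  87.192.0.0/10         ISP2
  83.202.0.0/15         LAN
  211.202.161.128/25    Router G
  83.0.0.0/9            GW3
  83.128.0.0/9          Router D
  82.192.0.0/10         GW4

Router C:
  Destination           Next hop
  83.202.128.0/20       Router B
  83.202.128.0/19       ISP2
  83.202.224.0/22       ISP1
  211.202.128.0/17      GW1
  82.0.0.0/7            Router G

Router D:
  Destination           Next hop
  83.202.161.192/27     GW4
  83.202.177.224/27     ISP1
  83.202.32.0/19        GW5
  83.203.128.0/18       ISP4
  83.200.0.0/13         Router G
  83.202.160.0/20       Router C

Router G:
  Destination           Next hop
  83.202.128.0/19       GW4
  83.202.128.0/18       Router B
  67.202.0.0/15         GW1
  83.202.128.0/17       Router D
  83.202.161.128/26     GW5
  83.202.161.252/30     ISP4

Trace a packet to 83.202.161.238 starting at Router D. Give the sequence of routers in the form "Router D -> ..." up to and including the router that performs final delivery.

At Router D: longest match for 83.202.161.238 is 83.202.160.0/20 -> Router C
At Router C: longest match for 83.202.161.238 is 82.0.0.0/7 -> Router G
At Router G: longest match for 83.202.161.238 is 83.202.128.0/18 -> Router B
At Router B: longest match for 83.202.161.238 is 83.202.0.0/15 -> LAN

Router D -> Router C -> Router G -> Router B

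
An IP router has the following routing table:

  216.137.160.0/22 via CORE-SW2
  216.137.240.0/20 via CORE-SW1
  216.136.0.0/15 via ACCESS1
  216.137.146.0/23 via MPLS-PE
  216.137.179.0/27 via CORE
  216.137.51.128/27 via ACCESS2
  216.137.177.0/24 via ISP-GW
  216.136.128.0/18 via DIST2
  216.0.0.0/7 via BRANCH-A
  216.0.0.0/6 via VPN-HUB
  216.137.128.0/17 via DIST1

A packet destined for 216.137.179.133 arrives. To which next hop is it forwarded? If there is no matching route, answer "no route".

Routes whose prefix contains 216.137.179.133:
  216.0.0.0/6 (216.0.0.0 - 219.255.255.255) -> VPN-HUB
  216.0.0.0/7 (216.0.0.0 - 217.255.255.255) -> BRANCH-A
  216.136.0.0/15 (216.136.0.0 - 216.137.255.255) -> ACCESS1
  216.137.128.0/17 (216.137.128.0 - 216.137.255.255) -> DIST1
More-specific entries that do NOT match:
  216.137.179.0/27 (216.137.179.0 - 216.137.179.31) does not contain 216.137.179.133
  216.137.51.128/27 (216.137.51.128 - 216.137.51.159) does not contain 216.137.179.133
  216.137.177.0/24 (216.137.177.0 - 216.137.177.255) does not contain 216.137.179.133
  216.137.146.0/23 (216.137.146.0 - 216.137.147.255) does not contain 216.137.179.133
  216.137.160.0/22 (216.137.160.0 - 216.137.163.255) does not contain 216.137.179.133
  216.137.240.0/20 (216.137.240.0 - 216.137.255.255) does not contain 216.137.179.133
  216.136.128.0/18 (216.136.128.0 - 216.136.191.255) does not contain 216.137.179.133
Longest matching prefix is /17 -> next hop DIST1.

DIST1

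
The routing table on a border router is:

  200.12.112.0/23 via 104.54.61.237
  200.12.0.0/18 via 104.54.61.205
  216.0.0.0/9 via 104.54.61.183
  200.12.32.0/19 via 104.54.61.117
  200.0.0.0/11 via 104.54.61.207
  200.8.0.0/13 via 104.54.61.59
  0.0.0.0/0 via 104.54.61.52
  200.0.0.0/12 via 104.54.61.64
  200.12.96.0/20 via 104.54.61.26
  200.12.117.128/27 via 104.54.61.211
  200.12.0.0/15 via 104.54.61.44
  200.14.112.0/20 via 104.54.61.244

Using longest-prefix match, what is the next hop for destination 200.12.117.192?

104.54.61.44

Routes whose prefix contains 200.12.117.192:
  0.0.0.0/0 (default, matches everything) -> 104.54.61.52
  200.0.0.0/11 (200.0.0.0 - 200.31.255.255) -> 104.54.61.207
  200.0.0.0/12 (200.0.0.0 - 200.15.255.255) -> 104.54.61.64
  200.8.0.0/13 (200.8.0.0 - 200.15.255.255) -> 104.54.61.59
  200.12.0.0/15 (200.12.0.0 - 200.13.255.255) -> 104.54.61.44
More-specific entries that do NOT match:
  200.12.117.128/27 (200.12.117.128 - 200.12.117.159) does not contain 200.12.117.192
  200.12.112.0/23 (200.12.112.0 - 200.12.113.255) does not contain 200.12.117.192
  200.12.96.0/20 (200.12.96.0 - 200.12.111.255) does not contain 200.12.117.192
  200.14.112.0/20 (200.14.112.0 - 200.14.127.255) does not contain 200.12.117.192
  200.12.32.0/19 (200.12.32.0 - 200.12.63.255) does not contain 200.12.117.192
  200.12.0.0/18 (200.12.0.0 - 200.12.63.255) does not contain 200.12.117.192
Longest matching prefix is /15 -> next hop 104.54.61.44.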